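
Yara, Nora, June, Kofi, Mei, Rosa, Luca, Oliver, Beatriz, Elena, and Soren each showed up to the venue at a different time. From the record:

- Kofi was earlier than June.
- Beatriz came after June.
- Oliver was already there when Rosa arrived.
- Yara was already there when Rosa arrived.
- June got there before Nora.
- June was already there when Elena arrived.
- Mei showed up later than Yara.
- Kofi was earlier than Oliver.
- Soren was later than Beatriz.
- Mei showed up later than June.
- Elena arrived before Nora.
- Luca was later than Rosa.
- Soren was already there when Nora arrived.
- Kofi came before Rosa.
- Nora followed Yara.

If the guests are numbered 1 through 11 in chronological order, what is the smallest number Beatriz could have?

3

June and Kofi must both come before Beatriz — 2 forced predecessors.
Nothing else is forced ahead of Beatriz, so their earliest slot is position 2 + 1 = 3.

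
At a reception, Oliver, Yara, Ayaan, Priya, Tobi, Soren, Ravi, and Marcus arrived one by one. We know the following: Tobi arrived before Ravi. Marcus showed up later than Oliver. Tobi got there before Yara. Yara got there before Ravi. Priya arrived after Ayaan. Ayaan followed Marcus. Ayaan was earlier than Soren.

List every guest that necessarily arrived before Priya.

Ayaan, Marcus, Oliver

Directly stated before Priya: Ayaan.
Marcus reaches Priya via Marcus → Ayaan → Priya.
Oliver reaches Priya via Oliver → Marcus → Ayaan → Priya.
No chain forces Soren (or any of the others) ahead of Priya.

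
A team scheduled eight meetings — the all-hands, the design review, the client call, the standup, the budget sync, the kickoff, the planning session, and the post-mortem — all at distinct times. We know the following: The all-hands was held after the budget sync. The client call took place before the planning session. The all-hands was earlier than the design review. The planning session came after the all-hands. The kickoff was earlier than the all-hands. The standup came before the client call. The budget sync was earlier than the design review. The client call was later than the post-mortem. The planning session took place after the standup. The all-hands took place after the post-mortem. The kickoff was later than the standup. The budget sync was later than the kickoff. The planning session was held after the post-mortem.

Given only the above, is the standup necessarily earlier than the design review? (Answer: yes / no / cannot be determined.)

yes

Chain the constraints: the standup → the kickoff → the all-hands → the design review. Each link is directly stated, so the standup comes before the design review.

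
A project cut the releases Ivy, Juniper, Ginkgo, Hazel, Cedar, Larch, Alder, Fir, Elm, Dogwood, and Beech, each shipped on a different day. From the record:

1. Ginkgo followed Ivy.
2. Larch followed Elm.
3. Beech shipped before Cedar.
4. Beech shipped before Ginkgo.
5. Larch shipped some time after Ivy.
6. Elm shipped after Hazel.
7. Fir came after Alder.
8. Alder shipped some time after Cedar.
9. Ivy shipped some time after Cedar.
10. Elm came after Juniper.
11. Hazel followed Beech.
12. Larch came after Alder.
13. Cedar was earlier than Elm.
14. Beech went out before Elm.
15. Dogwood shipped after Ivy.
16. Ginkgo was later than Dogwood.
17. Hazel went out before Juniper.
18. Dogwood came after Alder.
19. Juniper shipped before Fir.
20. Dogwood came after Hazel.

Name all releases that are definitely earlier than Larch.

Directly stated before Larch: Alder, Elm, and Ivy.
Beech reaches Larch via Beech → Elm → Larch.
Cedar reaches Larch via Cedar → Ivy → Larch.
Hazel reaches Larch via Hazel → Elm → Larch.
Likewise Juniper reaches Larch by chaining the stated constraints.

Alder, Beech, Cedar, Elm, Hazel, Ivy, Juniper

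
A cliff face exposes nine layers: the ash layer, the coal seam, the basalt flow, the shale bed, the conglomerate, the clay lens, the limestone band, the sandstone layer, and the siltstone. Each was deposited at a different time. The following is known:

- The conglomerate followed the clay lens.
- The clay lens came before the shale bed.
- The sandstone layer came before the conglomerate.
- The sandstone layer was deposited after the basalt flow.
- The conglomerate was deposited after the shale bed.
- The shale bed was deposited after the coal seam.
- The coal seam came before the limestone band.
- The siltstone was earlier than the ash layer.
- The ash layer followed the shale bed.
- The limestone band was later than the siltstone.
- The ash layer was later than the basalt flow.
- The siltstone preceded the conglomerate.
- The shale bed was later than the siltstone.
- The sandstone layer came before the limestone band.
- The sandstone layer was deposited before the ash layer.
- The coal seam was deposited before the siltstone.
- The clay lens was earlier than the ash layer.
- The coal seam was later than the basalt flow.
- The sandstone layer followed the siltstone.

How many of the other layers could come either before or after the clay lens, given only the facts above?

5

Forced after the clay lens: the ash layer, the conglomerate, and the shale bed.
That leaves the basalt flow, the coal seam, the limestone band, the sandstone layer, and the siltstone with no forced order relative to the clay lens — 5.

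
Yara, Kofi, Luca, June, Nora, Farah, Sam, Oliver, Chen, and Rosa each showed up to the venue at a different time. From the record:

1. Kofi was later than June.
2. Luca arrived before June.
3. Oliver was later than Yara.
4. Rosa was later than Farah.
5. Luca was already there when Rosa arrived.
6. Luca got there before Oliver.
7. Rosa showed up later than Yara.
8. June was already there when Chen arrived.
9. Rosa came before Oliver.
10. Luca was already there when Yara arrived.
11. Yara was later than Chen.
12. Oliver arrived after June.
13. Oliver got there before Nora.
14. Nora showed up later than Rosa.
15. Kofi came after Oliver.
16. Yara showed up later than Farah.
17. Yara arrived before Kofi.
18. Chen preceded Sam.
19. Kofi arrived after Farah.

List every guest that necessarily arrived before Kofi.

Chen, Farah, June, Luca, Oliver, Rosa, Yara

Directly stated before Kofi: Farah, June, Oliver, and Yara.
Chen reaches Kofi via Chen → Yara → Kofi.
Luca reaches Kofi via Luca → June → Kofi.
Rosa reaches Kofi via Rosa → Oliver → Kofi.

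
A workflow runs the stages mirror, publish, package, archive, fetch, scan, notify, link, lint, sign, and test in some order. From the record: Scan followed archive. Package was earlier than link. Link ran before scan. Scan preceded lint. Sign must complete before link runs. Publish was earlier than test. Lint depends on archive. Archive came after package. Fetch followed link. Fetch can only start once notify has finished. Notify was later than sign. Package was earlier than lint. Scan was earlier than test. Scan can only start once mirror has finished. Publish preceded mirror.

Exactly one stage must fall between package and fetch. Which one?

Tracing the constraints gives package → link → fetch, so link sits after package and before fetch.
No other stage is forced both after package and before fetch.

link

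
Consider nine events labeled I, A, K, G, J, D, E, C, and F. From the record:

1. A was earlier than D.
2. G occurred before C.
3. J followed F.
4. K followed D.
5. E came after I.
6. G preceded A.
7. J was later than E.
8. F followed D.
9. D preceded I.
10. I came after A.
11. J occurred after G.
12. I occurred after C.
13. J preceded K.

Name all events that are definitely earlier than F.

A, D, G

Directly stated before F: D.
A reaches F via A → D → F.
G reaches F via G → A → D → F.
No chain forces J (or any of the others) ahead of F.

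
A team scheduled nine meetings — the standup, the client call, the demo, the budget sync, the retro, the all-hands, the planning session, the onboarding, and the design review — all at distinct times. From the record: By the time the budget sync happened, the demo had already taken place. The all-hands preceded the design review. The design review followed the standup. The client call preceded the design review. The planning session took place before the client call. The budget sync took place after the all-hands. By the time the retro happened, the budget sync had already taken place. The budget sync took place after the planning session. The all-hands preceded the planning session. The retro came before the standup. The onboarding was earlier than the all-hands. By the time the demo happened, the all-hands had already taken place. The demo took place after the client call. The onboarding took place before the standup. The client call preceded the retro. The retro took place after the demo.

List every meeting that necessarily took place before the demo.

the all-hands, the client call, the onboarding, the planning session

Directly stated before the demo: the all-hands and the client call.
The onboarding reaches the demo via the onboarding → the all-hands → the demo.
The planning session reaches the demo via the planning session → the client call → the demo.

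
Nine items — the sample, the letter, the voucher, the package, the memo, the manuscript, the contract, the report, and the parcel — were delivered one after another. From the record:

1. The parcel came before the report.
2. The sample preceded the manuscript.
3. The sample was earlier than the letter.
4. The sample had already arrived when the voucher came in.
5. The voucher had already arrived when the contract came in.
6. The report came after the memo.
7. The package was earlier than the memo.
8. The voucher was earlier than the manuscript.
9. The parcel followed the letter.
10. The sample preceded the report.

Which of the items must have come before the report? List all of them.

the letter, the memo, the package, the parcel, the sample

Directly stated before the report: the memo, the parcel, and the sample.
The letter reaches the report via the letter → the parcel → the report.
The package reaches the report via the package → the memo → the report.
No chain forces the voucher (or any of the others) ahead of the report.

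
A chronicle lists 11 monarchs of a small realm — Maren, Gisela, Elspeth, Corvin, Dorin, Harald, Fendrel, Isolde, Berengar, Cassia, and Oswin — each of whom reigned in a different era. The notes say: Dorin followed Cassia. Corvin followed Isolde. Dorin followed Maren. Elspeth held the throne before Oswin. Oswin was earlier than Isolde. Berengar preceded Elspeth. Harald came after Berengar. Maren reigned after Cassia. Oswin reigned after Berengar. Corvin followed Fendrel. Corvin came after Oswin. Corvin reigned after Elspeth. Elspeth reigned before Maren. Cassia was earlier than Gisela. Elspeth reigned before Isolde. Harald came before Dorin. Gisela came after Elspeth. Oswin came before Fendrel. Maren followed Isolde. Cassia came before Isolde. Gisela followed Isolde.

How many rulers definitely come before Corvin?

6

Directly stated before Corvin: Elspeth, Fendrel, Isolde, and Oswin.
Berengar reaches Corvin via Berengar → Oswin → Corvin.
Cassia reaches Corvin via Cassia → Isolde → Corvin.
That's Berengar, Cassia, Elspeth, Fendrel, Isolde, and Oswin — 6 in all.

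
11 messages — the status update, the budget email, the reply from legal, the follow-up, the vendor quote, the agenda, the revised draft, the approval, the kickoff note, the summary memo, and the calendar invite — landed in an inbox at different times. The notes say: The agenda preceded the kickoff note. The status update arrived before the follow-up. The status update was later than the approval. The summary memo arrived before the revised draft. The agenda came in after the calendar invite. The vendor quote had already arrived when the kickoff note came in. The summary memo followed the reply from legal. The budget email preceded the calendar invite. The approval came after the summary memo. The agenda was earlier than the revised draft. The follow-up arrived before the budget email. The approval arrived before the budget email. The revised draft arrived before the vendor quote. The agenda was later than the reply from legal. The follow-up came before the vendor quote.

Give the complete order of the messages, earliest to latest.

the reply from legal, the summary memo, the approval, the status update, the follow-up, the budget email, the calendar invite, the agenda, the revised draft, the vendor quote, the kickoff note

The constraints fix every adjacent pair, so only one ordering works:
the reply from legal → the summary memo → the approval → the status update → the follow-up → the budget email → the calendar invite → the agenda → the revised draft → the vendor quote → the kickoff note.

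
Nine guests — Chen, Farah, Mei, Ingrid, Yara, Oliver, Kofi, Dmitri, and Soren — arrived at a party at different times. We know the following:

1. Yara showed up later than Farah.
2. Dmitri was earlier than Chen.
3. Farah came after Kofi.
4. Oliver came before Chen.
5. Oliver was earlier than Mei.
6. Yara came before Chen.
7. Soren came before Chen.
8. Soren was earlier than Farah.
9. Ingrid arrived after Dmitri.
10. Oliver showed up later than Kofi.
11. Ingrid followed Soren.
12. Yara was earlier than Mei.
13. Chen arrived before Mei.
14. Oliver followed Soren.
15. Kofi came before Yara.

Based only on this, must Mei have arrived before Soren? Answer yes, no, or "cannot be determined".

no

Tracing the constraints gives Soren → Oliver → Mei, so Soren must come before Mei.
That means Mei cannot be before Soren.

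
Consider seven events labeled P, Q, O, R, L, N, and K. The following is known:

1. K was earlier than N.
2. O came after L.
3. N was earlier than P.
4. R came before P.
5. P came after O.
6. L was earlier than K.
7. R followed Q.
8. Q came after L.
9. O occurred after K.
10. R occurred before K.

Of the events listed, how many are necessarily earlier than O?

4

Directly stated before O: K and L.
Q reaches O via Q → R → K → O.
R reaches O via R → K → O.
No chain forces N (or any of the others) ahead of O.
That's K, L, Q, and R — 4 in all.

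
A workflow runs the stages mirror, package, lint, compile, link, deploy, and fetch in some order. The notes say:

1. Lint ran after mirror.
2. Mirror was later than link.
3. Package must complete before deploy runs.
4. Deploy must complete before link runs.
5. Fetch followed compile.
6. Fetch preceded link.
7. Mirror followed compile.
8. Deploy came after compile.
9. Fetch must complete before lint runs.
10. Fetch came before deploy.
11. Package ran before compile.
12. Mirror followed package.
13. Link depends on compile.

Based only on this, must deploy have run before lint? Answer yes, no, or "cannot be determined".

Chain the constraints: deploy → link → mirror → lint. Each link is directly stated, so deploy comes before lint.

yes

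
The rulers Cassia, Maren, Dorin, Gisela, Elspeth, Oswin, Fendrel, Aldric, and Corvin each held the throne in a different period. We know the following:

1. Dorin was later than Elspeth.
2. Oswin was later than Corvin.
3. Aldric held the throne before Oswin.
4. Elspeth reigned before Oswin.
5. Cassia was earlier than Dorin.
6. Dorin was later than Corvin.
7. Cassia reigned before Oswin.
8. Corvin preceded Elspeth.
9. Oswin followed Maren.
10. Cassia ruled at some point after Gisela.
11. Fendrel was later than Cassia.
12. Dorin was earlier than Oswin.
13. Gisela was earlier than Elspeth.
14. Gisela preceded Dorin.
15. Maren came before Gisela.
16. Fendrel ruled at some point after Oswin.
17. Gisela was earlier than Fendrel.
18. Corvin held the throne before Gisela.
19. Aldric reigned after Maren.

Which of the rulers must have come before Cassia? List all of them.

Directly stated before Cassia: Gisela.
Corvin reaches Cassia via Corvin → Gisela → Cassia.
Maren reaches Cassia via Maren → Gisela → Cassia.
No chain forces Oswin (or any of the others) ahead of Cassia.

Corvin, Gisela, Maren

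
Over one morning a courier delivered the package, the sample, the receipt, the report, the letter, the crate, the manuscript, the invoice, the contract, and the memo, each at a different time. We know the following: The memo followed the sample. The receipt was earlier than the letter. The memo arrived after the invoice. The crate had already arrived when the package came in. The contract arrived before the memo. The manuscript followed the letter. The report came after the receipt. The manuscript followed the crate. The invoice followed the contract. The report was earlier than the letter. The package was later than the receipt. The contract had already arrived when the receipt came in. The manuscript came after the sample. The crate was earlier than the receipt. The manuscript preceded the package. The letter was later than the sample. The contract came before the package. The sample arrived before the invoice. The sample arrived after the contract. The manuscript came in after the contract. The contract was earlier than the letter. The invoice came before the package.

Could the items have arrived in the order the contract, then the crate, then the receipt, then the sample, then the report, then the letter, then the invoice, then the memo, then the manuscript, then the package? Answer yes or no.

Check each stated constraint against the proposed order — e.g. the crate is ahead of the package; the contract is ahead of the package. Every pair is in the required order; nothing is violated.

yes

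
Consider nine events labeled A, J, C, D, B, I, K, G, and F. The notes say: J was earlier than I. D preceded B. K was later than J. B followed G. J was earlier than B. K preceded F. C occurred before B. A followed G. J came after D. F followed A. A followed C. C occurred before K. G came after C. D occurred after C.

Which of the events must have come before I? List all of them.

C, D, J

Directly stated before I: J.
C reaches I via C → D → J → I.
D reaches I via D → J → I.
No chain forces F (or any of the others) ahead of I.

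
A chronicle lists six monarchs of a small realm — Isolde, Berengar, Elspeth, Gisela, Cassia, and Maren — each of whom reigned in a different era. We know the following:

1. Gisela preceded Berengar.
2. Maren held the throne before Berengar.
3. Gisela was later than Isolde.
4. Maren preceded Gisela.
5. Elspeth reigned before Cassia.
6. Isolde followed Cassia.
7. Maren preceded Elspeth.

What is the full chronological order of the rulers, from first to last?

Maren, Elspeth, Cassia, Isolde, Gisela, Berengar

The constraints fix every adjacent pair, so only one ordering works:
Maren → Elspeth → Cassia → Isolde → Gisela → Berengar.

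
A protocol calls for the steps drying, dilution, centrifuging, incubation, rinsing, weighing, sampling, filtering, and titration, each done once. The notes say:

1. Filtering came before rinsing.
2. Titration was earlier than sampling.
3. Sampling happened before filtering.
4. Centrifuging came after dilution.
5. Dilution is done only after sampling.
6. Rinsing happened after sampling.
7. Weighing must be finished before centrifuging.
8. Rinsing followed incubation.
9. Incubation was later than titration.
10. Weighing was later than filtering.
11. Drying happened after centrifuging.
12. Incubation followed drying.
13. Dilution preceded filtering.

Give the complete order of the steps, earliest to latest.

titration, sampling, dilution, filtering, weighing, centrifuging, drying, incubation, rinsing

The constraints fix every adjacent pair, so only one ordering works:
titration → sampling → dilution → filtering → weighing → centrifuging → drying → incubation → rinsing.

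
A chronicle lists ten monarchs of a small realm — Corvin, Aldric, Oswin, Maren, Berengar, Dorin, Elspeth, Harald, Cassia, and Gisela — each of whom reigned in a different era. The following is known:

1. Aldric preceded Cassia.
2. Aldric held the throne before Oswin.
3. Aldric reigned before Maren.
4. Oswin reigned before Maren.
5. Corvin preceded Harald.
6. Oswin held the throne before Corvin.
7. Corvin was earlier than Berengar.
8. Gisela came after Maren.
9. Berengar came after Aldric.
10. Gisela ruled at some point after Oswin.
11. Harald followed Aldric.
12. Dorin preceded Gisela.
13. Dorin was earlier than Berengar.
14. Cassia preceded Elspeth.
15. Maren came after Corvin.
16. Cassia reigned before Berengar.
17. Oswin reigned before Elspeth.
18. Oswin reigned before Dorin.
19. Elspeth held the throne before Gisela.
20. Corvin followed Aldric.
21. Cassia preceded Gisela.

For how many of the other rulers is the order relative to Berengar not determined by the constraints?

Forced before Berengar: Aldric, Cassia, Corvin, Dorin, and Oswin.
That leaves Elspeth, Gisela, Harald, and Maren with no forced order relative to Berengar — 4.

4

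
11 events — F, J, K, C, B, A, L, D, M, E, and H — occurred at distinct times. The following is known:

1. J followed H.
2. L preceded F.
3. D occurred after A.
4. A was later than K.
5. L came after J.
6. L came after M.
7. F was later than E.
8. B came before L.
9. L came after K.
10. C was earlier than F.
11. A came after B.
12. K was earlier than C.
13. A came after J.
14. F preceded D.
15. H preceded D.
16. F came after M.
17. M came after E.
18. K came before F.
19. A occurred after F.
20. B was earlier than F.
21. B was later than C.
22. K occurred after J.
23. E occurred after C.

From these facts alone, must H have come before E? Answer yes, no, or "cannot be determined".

Chain the constraints: H → J → K → C → E. Each link is directly stated, so H comes before E.

yes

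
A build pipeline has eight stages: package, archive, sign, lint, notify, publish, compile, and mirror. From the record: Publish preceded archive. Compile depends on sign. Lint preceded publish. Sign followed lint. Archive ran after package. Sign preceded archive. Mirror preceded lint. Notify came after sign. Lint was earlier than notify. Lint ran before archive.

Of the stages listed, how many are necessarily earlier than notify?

Directly stated before notify: lint and sign.
Mirror reaches notify via mirror → lint → notify.
No chain forces publish (or any of the others) ahead of notify.
That's lint, mirror, and sign — 3 in all.

3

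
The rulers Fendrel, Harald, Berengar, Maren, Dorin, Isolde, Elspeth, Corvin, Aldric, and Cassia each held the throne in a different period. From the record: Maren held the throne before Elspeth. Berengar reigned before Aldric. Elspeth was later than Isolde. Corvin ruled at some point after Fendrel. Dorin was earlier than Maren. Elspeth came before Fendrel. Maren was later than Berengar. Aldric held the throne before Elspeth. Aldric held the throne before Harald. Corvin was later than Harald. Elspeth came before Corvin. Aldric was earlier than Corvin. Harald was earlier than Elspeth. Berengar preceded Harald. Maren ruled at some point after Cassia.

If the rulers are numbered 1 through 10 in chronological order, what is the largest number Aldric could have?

Aldric must come before Corvin, Elspeth, Fendrel, and Harald — 4 rulers forced after them.
Everything else can be placed before Aldric in some valid order, so Aldric can sit as late as position 10 − 4 = 6.

6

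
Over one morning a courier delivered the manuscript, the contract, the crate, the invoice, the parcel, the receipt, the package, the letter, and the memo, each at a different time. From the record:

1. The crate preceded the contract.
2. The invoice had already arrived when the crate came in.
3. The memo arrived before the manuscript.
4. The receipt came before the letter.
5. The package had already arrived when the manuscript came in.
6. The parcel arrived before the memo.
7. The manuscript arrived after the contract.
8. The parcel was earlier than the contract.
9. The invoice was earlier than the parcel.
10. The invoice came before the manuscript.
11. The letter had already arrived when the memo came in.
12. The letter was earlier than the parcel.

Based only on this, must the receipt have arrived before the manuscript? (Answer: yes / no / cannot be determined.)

Chain the constraints: the receipt → the letter → the memo → the manuscript. Each link is directly stated, so the receipt comes before the manuscript.

yes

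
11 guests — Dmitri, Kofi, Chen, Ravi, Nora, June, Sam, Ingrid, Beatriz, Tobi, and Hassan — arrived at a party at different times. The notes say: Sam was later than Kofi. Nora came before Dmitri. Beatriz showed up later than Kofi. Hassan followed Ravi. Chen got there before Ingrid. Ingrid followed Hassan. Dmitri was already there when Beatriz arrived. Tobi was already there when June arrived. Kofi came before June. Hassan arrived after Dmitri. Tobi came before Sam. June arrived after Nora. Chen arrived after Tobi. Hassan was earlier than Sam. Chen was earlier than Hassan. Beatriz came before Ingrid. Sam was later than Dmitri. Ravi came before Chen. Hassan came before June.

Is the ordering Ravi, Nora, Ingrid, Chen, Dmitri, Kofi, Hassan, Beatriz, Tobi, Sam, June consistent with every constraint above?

no

The constraints require Beatriz before Ingrid, but in the proposed sequence Ingrid appears ahead of Beatriz. That one violation is enough.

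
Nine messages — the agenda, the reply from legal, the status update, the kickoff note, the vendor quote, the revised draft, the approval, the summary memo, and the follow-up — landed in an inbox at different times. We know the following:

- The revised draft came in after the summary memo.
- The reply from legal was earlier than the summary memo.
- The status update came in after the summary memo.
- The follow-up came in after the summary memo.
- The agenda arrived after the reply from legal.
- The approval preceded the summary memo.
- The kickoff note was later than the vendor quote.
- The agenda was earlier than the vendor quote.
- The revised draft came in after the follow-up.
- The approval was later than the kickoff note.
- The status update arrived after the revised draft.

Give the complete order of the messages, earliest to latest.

The constraints fix every adjacent pair, so only one ordering works:
the reply from legal → the agenda → the vendor quote → the kickoff note → the approval → the summary memo → the follow-up → the revised draft → the status update.

the reply from legal, the agenda, the vendor quote, the kickoff note, the approval, the summary memo, the follow-up, the revised draft, the status update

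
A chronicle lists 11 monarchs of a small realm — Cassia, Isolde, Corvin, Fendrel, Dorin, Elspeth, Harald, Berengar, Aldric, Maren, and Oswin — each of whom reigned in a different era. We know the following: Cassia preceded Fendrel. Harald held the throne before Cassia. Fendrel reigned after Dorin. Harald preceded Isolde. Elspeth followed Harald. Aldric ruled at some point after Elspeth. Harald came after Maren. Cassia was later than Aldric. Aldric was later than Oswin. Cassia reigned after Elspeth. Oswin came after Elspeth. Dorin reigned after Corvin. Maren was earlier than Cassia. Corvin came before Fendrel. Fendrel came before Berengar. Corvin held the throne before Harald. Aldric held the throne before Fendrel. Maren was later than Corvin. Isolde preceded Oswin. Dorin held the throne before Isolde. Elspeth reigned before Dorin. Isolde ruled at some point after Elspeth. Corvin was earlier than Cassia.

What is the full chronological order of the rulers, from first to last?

The constraints fix every adjacent pair, so only one ordering works:
Corvin → Maren → Harald → Elspeth → Dorin → Isolde → Oswin → Aldric → Cassia → Fendrel → Berengar.

Corvin, Maren, Harald, Elspeth, Dorin, Isolde, Oswin, Aldric, Cassia, Fendrel, Berengar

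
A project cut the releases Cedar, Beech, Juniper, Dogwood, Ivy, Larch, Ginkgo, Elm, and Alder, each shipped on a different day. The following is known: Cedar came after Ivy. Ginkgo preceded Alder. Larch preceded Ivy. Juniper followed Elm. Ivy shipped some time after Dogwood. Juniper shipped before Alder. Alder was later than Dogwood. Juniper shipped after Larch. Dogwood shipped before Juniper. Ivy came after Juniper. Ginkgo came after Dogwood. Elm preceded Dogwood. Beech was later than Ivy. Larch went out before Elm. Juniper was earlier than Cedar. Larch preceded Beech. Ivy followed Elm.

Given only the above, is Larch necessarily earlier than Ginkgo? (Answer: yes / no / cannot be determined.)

Chain the constraints: Larch → Elm → Dogwood → Ginkgo. Each link is directly stated, so Larch comes before Ginkgo.

yes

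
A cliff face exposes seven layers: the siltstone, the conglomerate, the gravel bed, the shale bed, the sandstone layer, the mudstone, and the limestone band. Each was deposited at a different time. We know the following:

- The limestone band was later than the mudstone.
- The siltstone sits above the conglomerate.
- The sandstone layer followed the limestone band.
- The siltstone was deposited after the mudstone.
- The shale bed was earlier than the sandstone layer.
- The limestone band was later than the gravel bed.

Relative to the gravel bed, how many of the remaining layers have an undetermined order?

Forced after the gravel bed: the limestone band and the sandstone layer.
That leaves the conglomerate, the mudstone, the shale bed, and the siltstone with no forced order relative to the gravel bed — 4.

4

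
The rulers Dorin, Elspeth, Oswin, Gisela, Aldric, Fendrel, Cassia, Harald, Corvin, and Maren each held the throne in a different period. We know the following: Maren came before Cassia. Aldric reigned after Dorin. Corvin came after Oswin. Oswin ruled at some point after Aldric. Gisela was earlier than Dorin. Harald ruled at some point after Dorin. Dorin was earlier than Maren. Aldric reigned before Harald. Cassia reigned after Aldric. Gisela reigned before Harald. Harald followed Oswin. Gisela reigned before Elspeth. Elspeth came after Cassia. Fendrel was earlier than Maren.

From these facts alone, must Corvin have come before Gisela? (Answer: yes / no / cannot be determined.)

no

Tracing the constraints gives Gisela → Dorin → Aldric → Oswin → Corvin, so Gisela must come before Corvin.
That means Corvin cannot be before Gisela.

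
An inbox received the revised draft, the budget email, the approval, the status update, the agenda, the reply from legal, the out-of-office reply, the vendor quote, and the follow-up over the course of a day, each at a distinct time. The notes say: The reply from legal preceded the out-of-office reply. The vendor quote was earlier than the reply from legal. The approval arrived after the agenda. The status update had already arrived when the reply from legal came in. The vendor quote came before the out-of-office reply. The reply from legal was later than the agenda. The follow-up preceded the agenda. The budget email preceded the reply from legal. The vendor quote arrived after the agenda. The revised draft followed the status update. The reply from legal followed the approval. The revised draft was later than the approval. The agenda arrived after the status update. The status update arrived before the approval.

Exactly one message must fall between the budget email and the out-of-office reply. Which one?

the reply from legal

Tracing the constraints gives the budget email → the reply from legal → the out-of-office reply, so the reply from legal sits after the budget email and before the out-of-office reply.
No other message is forced both after the budget email and before the out-of-office reply.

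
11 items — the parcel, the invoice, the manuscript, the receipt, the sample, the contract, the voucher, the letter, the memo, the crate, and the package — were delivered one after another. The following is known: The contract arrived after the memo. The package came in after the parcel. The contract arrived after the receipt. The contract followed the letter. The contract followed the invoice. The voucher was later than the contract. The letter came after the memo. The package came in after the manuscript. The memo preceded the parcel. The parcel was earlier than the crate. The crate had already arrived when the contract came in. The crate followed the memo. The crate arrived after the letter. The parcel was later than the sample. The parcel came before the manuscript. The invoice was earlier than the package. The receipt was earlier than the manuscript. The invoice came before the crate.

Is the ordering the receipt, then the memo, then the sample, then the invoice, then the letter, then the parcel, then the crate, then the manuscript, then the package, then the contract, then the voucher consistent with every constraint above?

yes

Check each stated constraint against the proposed order — e.g. the memo is ahead of the contract; the receipt is ahead of the contract. Every pair is in the required order; nothing is violated.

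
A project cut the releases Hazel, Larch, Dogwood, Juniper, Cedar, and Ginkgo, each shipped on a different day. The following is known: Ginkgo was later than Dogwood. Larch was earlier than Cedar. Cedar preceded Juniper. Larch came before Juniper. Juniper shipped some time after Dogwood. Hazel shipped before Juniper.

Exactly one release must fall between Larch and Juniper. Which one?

Cedar

Tracing the constraints gives Larch → Cedar → Juniper, so Cedar sits after Larch and before Juniper.
No other release is forced both after Larch and before Juniper.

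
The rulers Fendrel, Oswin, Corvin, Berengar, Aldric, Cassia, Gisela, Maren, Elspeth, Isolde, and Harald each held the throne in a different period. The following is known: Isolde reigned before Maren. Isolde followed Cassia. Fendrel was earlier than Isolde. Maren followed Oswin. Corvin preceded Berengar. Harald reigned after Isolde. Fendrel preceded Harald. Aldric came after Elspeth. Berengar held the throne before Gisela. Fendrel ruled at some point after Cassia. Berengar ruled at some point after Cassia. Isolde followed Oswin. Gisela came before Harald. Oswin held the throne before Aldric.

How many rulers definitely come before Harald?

Directly stated before Harald: Fendrel, Gisela, and Isolde.
Berengar reaches Harald via Berengar → Gisela → Harald.
Cassia reaches Harald via Cassia → Isolde → Harald.
Corvin reaches Harald via Corvin → Berengar → Gisela → Harald.
Likewise Oswin reaches Harald by chaining the stated constraints.
No chain forces Elspeth (or any of the others) ahead of Harald.
That's Berengar, Cassia, Corvin, Fendrel, Gisela, Isolde, and Oswin — 7 in all.

7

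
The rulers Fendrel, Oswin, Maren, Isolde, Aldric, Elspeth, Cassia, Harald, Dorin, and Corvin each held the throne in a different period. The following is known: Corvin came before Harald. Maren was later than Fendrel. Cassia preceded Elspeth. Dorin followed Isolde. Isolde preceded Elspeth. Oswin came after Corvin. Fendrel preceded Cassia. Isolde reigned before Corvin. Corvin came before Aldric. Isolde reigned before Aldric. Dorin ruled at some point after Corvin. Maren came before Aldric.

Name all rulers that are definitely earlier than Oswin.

Corvin, Isolde

Directly stated before Oswin: Corvin.
Isolde reaches Oswin via Isolde → Corvin → Oswin.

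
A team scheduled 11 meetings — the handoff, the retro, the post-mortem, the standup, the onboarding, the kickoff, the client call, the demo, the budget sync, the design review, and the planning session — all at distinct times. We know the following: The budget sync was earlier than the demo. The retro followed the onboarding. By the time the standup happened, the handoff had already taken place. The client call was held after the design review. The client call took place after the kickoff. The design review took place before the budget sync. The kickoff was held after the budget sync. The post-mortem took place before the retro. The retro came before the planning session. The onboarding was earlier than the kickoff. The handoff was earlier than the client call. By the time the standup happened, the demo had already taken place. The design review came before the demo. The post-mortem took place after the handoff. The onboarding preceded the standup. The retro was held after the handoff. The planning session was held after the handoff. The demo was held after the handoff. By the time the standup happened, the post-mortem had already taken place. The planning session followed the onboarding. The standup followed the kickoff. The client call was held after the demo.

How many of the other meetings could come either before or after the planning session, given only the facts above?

Forced before the planning session: the handoff, the onboarding, the post-mortem, and the retro.
That leaves the budget sync, the client call, the demo, the design review, the kickoff, and the standup with no forced order relative to the planning session — 6.

6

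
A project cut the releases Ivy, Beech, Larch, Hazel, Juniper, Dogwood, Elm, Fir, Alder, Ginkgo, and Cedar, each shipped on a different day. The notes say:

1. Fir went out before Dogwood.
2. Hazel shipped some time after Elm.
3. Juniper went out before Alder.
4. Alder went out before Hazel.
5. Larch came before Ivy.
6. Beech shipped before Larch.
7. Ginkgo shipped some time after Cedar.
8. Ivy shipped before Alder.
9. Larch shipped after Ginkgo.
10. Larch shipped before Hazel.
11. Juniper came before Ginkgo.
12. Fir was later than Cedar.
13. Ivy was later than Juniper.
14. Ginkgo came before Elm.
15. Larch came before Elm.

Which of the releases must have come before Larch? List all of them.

Directly stated before Larch: Beech and Ginkgo.
Cedar reaches Larch via Cedar → Ginkgo → Larch.
Juniper reaches Larch via Juniper → Ginkgo → Larch.

Beech, Cedar, Ginkgo, Juniper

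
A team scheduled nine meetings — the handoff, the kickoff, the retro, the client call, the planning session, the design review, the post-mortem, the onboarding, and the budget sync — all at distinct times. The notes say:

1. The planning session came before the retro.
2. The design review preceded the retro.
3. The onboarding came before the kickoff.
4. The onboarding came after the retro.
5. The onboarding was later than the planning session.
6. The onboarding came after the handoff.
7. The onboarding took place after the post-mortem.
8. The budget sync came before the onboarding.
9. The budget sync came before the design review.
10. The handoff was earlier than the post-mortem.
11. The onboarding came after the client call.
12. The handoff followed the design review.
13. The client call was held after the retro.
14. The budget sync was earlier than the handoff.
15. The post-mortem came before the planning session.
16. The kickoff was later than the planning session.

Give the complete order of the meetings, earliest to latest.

the budget sync, the design review, the handoff, the post-mortem, the planning session, the retro, the client call, the onboarding, the kickoff

The constraints fix every adjacent pair, so only one ordering works:
the budget sync → the design review → the handoff → the post-mortem → the planning session → the retro → the client call → the onboarding → the kickoff.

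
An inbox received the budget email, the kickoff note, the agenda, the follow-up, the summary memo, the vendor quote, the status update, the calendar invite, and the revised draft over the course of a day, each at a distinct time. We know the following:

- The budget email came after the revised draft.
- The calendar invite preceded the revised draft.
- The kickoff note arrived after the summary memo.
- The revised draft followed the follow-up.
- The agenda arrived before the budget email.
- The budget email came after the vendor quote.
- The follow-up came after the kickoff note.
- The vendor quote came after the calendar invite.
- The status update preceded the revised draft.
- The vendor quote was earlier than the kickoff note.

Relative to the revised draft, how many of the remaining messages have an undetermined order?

Forced before the revised draft: the calendar invite, the follow-up, the kickoff note, the status update, the summary memo, and the vendor quote; forced after the revised draft: the budget email.
That leaves the agenda with no forced order relative to the revised draft — 1.

1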